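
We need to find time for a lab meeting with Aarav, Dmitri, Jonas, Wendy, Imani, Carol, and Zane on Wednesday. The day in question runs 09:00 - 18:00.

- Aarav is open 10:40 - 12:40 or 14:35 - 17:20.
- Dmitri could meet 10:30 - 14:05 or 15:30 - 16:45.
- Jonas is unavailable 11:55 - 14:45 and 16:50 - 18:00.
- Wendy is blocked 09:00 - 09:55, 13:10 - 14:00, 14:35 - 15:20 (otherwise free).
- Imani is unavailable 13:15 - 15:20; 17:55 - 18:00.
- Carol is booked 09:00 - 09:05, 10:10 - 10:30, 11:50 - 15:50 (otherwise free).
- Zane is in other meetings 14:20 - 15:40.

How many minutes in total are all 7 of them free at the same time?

Aarav free: 10:40-12:40, 14:35-17:20.
Dmitri free: 10:30-14:05, 15:30-16:45.
Jonas free: 09:00-11:55, 14:45-16:50 (invert busy blocks within the working day).
Wendy free: 09:55-13:10, 14:00-14:35, 15:20-18:00 (invert busy blocks within the working day).
Imani free: 09:00-13:15, 15:20-17:55 (invert busy blocks within the working day).
Carol free: 09:05-10:10, 10:30-11:50, 15:50-18:00 (invert busy blocks within the working day).
Zane free: 09:00-14:20, 15:40-18:00 (invert busy blocks within the working day).
Aarav ∩ Dmitri: 10:40-12:40, 15:30-16:45.
Aarav ∩ Dmitri ∩ Jonas: 10:40-11:55, 15:30-16:45.
Aarav ∩ Dmitri ∩ Jonas ∩ Wendy: 10:40-11:55, 15:30-16:45.
Aarav ∩ Dmitri ∩ Jonas ∩ Wendy ∩ Imani: 10:40-11:55, 15:30-16:45.
Aarav ∩ Dmitri ∩ Jonas ∩ Wendy ∩ Imani ∩ Carol: 10:40-11:50, 15:50-16:45.
Aarav ∩ Dmitri ∩ Jonas ∩ Wendy ∩ Imani ∩ Carol ∩ Zane: 10:40-11:50, 15:50-16:45.
So the common availability across everyone is 10:40-11:50, 15:50-16:45.
Summing the common windows: 70 + 55 = 125 minutes.

125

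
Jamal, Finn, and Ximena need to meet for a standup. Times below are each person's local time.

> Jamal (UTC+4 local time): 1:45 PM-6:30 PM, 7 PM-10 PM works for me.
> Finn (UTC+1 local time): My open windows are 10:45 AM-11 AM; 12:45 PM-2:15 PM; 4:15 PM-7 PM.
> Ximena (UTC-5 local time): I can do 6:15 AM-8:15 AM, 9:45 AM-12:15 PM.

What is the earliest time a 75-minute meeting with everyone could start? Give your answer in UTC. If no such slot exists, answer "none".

Jamal in UTC: 09:45-14:30, 15:00-18:00 (subtract 4h to convert from UTC+4).
Finn in UTC: 09:45-10:00, 11:45-13:15, 15:15-18:00 (subtract 1h to convert from UTC+1).
Ximena in UTC: 11:15-13:15, 14:45-17:15 (add 5h to convert from UTC-5).
Jamal ∩ Finn: 09:45-10:00, 11:45-13:15, 15:15-18:00.
Jamal ∩ Finn ∩ Ximena: 11:45-13:15, 15:15-17:15.
The first common window of at least 75 minutes is 11:45-13:15, so the earliest start is 11:45.

11:45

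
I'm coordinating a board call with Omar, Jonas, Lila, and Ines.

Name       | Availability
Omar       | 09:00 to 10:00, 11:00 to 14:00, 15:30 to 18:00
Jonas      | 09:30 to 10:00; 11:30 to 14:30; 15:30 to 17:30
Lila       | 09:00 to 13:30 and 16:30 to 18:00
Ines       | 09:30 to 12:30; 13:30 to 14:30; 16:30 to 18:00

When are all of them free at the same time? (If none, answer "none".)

Omar ∩ Jonas: 09:30-10:00, 11:30-14:00, 15:30-17:30.
Omar ∩ Jonas ∩ Lila: 09:30-10:00, 11:30-13:30, 16:30-17:30.
Omar ∩ Jonas ∩ Lila ∩ Ines: 09:30-10:00, 11:30-12:30, 16:30-17:30.
So the common availability across everyone is 09:30-10:00, 11:30-12:30, 16:30-17:30.

09:30-10:00, 11:30-12:30, 16:30-17:30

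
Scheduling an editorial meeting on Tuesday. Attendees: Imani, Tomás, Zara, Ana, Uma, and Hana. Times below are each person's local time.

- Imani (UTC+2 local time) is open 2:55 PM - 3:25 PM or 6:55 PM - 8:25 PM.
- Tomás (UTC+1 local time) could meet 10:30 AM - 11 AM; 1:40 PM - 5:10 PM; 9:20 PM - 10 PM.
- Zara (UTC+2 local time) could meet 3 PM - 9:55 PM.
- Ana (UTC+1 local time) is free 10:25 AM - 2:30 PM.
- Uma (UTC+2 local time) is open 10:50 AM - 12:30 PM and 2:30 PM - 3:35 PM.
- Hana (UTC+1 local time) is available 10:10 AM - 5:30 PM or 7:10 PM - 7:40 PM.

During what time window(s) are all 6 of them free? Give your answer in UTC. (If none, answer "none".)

13:00-13:25

Imani in UTC: 12:55-13:25, 16:55-18:25 (subtract 2h to convert from UTC+2).
Tomás in UTC: 09:30-10:00, 12:40-16:10, 20:20-21:00 (subtract 1h to convert from UTC+1).
Zara in UTC: 13:00-19:55 (subtract 2h to convert from UTC+2).
Ana in UTC: 09:25-13:30 (subtract 1h to convert from UTC+1).
Uma in UTC: 08:50-10:30, 12:30-13:35 (subtract 2h to convert from UTC+2).
Hana in UTC: 09:10-16:30, 18:10-18:40 (subtract 1h to convert from UTC+1).
Imani ∩ Tomás: 12:55-13:25.
Imani ∩ Tomás ∩ Zara: 13:00-13:25.
Imani ∩ Tomás ∩ Zara ∩ Ana: 13:00-13:25.
Imani ∩ Tomás ∩ Zara ∩ Ana ∩ Uma: 13:00-13:25.
Imani ∩ Tomás ∩ Zara ∩ Ana ∩ Uma ∩ Hana: 13:00-13:25.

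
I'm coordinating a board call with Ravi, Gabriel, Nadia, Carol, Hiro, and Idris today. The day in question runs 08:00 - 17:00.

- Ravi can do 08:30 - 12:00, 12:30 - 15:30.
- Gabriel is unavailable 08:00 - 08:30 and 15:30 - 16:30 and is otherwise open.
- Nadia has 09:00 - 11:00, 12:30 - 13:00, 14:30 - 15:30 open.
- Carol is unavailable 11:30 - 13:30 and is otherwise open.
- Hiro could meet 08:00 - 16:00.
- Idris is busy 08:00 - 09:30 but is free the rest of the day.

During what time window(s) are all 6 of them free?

09:30-11:00, 14:30-15:30

Ravi free: 08:30-12:00, 12:30-15:30.
Gabriel free: 08:30-15:30, 16:30-17:00 (invert busy blocks within the working day).
Nadia free: 09:00-11:00, 12:30-13:00, 14:30-15:30.
Carol free: 08:00-11:30, 13:30-17:00 (invert busy blocks within the working day).
Hiro free: 08:00-16:00.
Idris free: 09:30-17:00 (invert busy blocks within the working day).
Ravi ∩ Gabriel: 08:30-12:00, 12:30-15:30.
Ravi ∩ Gabriel ∩ Nadia: 09:00-11:00, 12:30-13:00, 14:30-15:30.
Ravi ∩ Gabriel ∩ Nadia ∩ Carol: 09:00-11:00, 14:30-15:30.
Ravi ∩ Gabriel ∩ Nadia ∩ Carol ∩ Hiro: 09:00-11:00, 14:30-15:30.
Ravi ∩ Gabriel ∩ Nadia ∩ Carol ∩ Hiro ∩ Idris: 09:30-11:00, 14:30-15:30.
Those are the intersection windows.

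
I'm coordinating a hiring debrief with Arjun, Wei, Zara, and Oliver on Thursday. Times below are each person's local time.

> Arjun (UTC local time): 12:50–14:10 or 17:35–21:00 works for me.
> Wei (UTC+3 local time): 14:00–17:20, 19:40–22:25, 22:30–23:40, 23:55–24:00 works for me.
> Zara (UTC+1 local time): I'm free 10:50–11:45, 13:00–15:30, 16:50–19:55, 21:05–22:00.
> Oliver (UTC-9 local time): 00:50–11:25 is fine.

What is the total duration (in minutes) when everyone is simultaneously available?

180

Arjun in UTC: 12:50-14:10, 17:35-21:00.
Wei in UTC: 11:00-14:20, 16:40-19:25, 19:30-20:40, 20:55-21:00 (subtract 3h to convert from UTC+3).
Zara in UTC: 09:50-10:45, 12:00-14:30, 15:50-18:55, 20:05-21:00 (subtract 1h to convert from UTC+1).
Oliver in UTC: 09:50-20:25 (add 9h to convert from UTC-9).
Arjun ∩ Wei: 12:50-14:10, 17:35-19:25, 19:30-20:40, 20:55-21:00.
Arjun ∩ Wei ∩ Zara: 12:50-14:10, 17:35-18:55, 20:05-20:40, 20:55-21:00.
Arjun ∩ Wei ∩ Zara ∩ Oliver: 12:50-14:10, 17:35-18:55, 20:05-20:25.
Summing the common windows: 80 + 80 + 20 = 180 minutes.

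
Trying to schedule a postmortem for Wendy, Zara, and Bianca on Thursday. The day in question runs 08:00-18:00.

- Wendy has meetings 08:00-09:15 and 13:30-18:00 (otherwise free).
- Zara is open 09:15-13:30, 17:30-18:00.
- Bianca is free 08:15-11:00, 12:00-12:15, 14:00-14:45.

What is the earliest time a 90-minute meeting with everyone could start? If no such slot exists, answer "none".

09:15

Wendy free: 09:15-13:30 (invert busy blocks within the working day).
Zara free: 09:15-13:30, 17:30-18:00.
Bianca free: 08:15-11:00, 12:00-12:15, 14:00-14:45.
Wendy ∩ Zara: 09:15-13:30.
Wendy ∩ Zara ∩ Bianca: 09:15-11:00, 12:00-12:15.
The first common window of at least 90 minutes is 09:15-11:00, so the earliest start is 09:15.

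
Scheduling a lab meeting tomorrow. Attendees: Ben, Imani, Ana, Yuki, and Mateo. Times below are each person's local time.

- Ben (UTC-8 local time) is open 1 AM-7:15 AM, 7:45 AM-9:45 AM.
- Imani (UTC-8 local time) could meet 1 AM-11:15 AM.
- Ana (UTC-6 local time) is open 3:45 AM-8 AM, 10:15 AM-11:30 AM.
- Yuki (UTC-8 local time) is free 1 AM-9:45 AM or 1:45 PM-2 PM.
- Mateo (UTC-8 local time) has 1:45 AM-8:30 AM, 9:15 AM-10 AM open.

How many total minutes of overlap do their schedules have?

285

Ben in UTC: 09:00-15:15, 15:45-17:45 (add 8h to convert from UTC-8).
Imani in UTC: 09:00-19:15 (add 8h to convert from UTC-8).
Ana in UTC: 09:45-14:00, 16:15-17:30 (add 6h to convert from UTC-6).
Yuki in UTC: 09:00-17:45, 21:45-22:00 (add 8h to convert from UTC-8).
Mateo in UTC: 09:45-16:30, 17:15-18:00 (add 8h to convert from UTC-8).
Ben ∩ Imani: 09:00-15:15, 15:45-17:45.
Ben ∩ Imani ∩ Ana: 09:45-14:00, 16:15-17:30.
Ben ∩ Imani ∩ Ana ∩ Yuki: 09:45-14:00, 16:15-17:30.
Ben ∩ Imani ∩ Ana ∩ Yuki ∩ Mateo: 09:45-14:00, 16:15-16:30, 17:15-17:30.
Summing the common windows: 255 + 15 + 15 = 285 minutes.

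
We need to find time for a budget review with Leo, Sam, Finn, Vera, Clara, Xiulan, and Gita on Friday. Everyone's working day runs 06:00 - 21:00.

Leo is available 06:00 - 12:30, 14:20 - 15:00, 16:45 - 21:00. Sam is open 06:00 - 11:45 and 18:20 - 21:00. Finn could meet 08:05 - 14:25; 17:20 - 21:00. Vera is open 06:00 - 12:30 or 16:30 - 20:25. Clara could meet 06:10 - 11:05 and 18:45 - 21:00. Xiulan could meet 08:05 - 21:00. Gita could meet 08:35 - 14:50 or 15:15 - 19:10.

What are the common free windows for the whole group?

08:35-11:05, 18:45-19:10

Leo ∩ Sam: 06:00-11:45, 18:20-21:00.
Leo ∩ Sam ∩ Finn: 08:05-11:45, 18:20-21:00.
Leo ∩ Sam ∩ Finn ∩ Vera: 08:05-11:45, 18:20-20:25.
Leo ∩ Sam ∩ Finn ∩ Vera ∩ Clara: 08:05-11:05, 18:45-20:25.
Leo ∩ Sam ∩ Finn ∩ Vera ∩ Clara ∩ Xiulan: 08:05-11:05, 18:45-20:25.
Leo ∩ Sam ∩ Finn ∩ Vera ∩ Clara ∩ Xiulan ∩ Gita: 08:35-11:05, 18:45-19:10.
Those are the intersection windows.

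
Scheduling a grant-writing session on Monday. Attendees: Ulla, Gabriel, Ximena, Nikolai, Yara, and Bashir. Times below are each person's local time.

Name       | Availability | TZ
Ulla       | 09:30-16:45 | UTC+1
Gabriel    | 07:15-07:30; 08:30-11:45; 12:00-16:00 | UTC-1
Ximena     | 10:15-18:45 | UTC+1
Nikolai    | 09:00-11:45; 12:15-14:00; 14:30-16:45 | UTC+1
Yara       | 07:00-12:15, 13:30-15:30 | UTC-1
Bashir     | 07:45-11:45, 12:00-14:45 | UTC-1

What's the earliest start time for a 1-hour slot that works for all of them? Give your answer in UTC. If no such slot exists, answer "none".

09:30

Ulla in UTC: 08:30-15:45 (subtract 1h to convert from UTC+1).
Gabriel in UTC: 08:15-08:30, 09:30-12:45, 13:00-17:00 (add 1h to convert from UTC-1).
Ximena in UTC: 09:15-17:45 (subtract 1h to convert from UTC+1).
Nikolai in UTC: 08:00-10:45, 11:15-13:00, 13:30-15:45 (subtract 1h to convert from UTC+1).
Yara in UTC: 08:00-13:15, 14:30-16:30 (add 1h to convert from UTC-1).
Bashir in UTC: 08:45-12:45, 13:00-15:45 (add 1h to convert from UTC-1).
Ulla ∩ Gabriel: 09:30-12:45, 13:00-15:45.
Ulla ∩ Gabriel ∩ Ximena: 09:30-12:45, 13:00-15:45.
Ulla ∩ Gabriel ∩ Ximena ∩ Nikolai: 09:30-10:45, 11:15-12:45, 13:30-15:45.
Ulla ∩ Gabriel ∩ Ximena ∩ Nikolai ∩ Yara: 09:30-10:45, 11:15-12:45, 14:30-15:45.
Ulla ∩ Gabriel ∩ Ximena ∩ Nikolai ∩ Yara ∩ Bashir: 09:30-10:45, 11:15-12:45, 14:30-15:45.
The first common window of at least 60 minutes is 09:30-10:45, so the earliest start is 09:30.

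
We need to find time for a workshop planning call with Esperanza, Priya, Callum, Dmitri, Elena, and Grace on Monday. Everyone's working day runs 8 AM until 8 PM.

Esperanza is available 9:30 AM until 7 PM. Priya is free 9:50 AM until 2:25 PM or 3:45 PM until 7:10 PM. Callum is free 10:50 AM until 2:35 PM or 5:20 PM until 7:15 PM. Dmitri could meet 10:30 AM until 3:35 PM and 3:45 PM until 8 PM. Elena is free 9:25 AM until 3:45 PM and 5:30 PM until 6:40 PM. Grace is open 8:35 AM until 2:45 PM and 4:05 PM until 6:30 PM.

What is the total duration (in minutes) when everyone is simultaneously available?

Esperanza ∩ Priya: 09:50-14:25, 15:45-19:00.
Esperanza ∩ Priya ∩ Callum: 10:50-14:25, 17:20-19:00.
Esperanza ∩ Priya ∩ Callum ∩ Dmitri: 10:50-14:25, 17:20-19:00.
Esperanza ∩ Priya ∩ Callum ∩ Dmitri ∩ Elena: 10:50-14:25, 17:30-18:40.
Esperanza ∩ Priya ∩ Callum ∩ Dmitri ∩ Elena ∩ Grace: 10:50-14:25, 17:30-18:30.
Those are the intersection windows.
Summing the common windows: 215 + 60 = 275 minutes.

275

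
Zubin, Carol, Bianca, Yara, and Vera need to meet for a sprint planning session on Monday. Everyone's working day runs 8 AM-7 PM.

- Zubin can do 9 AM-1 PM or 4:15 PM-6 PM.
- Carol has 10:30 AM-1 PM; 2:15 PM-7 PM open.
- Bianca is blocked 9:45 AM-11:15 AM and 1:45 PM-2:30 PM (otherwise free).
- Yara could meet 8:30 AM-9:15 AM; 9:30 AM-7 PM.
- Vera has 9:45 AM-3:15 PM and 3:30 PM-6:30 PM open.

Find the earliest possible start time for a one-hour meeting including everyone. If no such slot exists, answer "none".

Zubin free: 09:00-13:00, 16:15-18:00.
Carol free: 10:30-13:00, 14:15-19:00.
Bianca free: 08:00-09:45, 11:15-13:45, 14:30-19:00 (invert busy blocks within the working day).
Yara free: 08:30-09:15, 09:30-19:00.
Vera free: 09:45-15:15, 15:30-18:30.
Zubin ∩ Carol: 10:30-13:00, 16:15-18:00.
Zubin ∩ Carol ∩ Bianca: 11:15-13:00, 16:15-18:00.
Zubin ∩ Carol ∩ Bianca ∩ Yara: 11:15-13:00, 16:15-18:00.
Zubin ∩ Carol ∩ Bianca ∩ Yara ∩ Vera: 11:15-13:00, 16:15-18:00.
The first common window of at least 60 minutes is 11:15-13:00, so the earliest start is 11:15.

11:15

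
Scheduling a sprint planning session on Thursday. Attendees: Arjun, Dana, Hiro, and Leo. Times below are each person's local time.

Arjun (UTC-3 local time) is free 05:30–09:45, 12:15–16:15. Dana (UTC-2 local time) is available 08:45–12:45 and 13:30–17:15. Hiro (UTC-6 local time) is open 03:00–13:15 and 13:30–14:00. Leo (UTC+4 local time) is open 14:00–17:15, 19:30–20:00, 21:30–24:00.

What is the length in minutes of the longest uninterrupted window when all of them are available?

Arjun in UTC: 08:30-12:45, 15:15-19:15 (add 3h to convert from UTC-3).
Dana in UTC: 10:45-14:45, 15:30-19:15 (add 2h to convert from UTC-2).
Hiro in UTC: 09:00-19:15, 19:30-20:00 (add 6h to convert from UTC-6).
Leo in UTC: 10:00-13:15, 15:30-16:00, 17:30-20:00 (subtract 4h to convert from UTC+4).
Arjun ∩ Dana: 10:45-12:45, 15:30-19:15.
Arjun ∩ Dana ∩ Hiro: 10:45-12:45, 15:30-19:15.
Arjun ∩ Dana ∩ Hiro ∩ Leo: 10:45-12:45, 15:30-16:00, 17:30-19:15.
The longest is 10:45-12:45 at 120 minutes.

120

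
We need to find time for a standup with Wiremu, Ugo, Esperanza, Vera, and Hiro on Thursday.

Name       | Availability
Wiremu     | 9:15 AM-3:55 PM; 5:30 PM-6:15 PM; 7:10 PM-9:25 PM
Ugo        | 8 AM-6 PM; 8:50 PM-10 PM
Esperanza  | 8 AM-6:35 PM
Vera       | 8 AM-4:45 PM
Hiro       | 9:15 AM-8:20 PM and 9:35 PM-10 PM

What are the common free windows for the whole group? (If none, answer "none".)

09:15-15:55

Wiremu ∩ Ugo: 09:15-15:55, 17:30-18:00, 20:50-21:25.
Wiremu ∩ Ugo ∩ Esperanza: 09:15-15:55, 17:30-18:00.
Wiremu ∩ Ugo ∩ Esperanza ∩ Vera: 09:15-15:55.
Wiremu ∩ Ugo ∩ Esperanza ∩ Vera ∩ Hiro: 09:15-15:55.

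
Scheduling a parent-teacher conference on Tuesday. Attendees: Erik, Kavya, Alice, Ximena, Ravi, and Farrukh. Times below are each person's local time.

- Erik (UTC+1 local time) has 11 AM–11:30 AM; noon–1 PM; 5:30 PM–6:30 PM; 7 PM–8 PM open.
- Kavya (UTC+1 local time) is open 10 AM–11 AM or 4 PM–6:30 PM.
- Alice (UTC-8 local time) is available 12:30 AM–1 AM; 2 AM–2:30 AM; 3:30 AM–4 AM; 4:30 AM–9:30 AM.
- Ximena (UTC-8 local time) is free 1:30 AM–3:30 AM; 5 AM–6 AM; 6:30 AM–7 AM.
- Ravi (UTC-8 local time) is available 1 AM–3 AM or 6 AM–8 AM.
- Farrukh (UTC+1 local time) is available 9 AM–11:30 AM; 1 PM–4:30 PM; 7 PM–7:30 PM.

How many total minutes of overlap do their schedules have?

Erik in UTC: 10:00-10:30, 11:00-12:00, 16:30-17:30, 18:00-19:00 (subtract 1h to convert from UTC+1).
Kavya in UTC: 09:00-10:00, 15:00-17:30 (subtract 1h to convert from UTC+1).
Alice in UTC: 08:30-09:00, 10:00-10:30, 11:30-12:00, 12:30-17:30 (add 8h to convert from UTC-8).
Ximena in UTC: 09:30-11:30, 13:00-14:00, 14:30-15:00 (add 8h to convert from UTC-8).
Ravi in UTC: 09:00-11:00, 14:00-16:00 (add 8h to convert from UTC-8).
Farrukh in UTC: 08:00-10:30, 12:00-15:30, 18:00-18:30 (subtract 1h to convert from UTC+1).
Erik ∩ Kavya: 16:30-17:30.
Erik ∩ Kavya ∩ Alice: 16:30-17:30.
Erik ∩ Kavya ∩ Alice ∩ Ximena: ∅.
Erik ∩ Kavya ∩ Alice ∩ Ximena ∩ Ravi: ∅.
Erik ∩ Kavya ∩ Alice ∩ Ximena ∩ Ravi ∩ Farrukh: ∅.
There is no time when everyone is free.
There is no common window, so the total is 0 minutes.

0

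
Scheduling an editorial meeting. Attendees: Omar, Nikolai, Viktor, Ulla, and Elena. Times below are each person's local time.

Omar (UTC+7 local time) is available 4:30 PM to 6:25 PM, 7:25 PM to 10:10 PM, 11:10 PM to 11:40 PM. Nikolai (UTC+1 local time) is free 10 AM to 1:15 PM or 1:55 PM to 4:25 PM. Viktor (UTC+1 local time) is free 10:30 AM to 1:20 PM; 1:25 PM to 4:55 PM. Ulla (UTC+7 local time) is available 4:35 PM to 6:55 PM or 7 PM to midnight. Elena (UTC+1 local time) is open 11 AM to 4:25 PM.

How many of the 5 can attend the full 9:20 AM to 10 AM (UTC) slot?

1

Omar in UTC: 09:30-11:25, 12:25-15:10, 16:10-16:40 (subtract 7h to convert from UTC+7).
Nikolai in UTC: 09:00-12:15, 12:55-15:25 (subtract 1h to convert from UTC+1).
Viktor in UTC: 09:30-12:20, 12:25-15:55 (subtract 1h to convert from UTC+1).
Ulla in UTC: 09:35-11:55, 12:00-17:00 (subtract 7h to convert from UTC+7).
Elena in UTC: 10:00-15:25 (subtract 1h to convert from UTC+1).
Nikolai can make the full 09:20-10:00 slot — that's 1.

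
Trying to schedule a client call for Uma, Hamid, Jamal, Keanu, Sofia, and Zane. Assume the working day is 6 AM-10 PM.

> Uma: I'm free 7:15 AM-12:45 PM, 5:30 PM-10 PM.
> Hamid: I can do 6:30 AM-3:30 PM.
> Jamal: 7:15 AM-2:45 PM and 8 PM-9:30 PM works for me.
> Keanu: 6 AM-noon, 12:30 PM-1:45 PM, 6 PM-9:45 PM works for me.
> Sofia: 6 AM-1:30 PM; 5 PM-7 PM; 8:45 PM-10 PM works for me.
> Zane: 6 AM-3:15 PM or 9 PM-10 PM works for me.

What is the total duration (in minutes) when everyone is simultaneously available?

300

Uma ∩ Hamid: 07:15-12:45.
Uma ∩ Hamid ∩ Jamal: 07:15-12:45.
Uma ∩ Hamid ∩ Jamal ∩ Keanu: 07:15-12:00, 12:30-12:45.
Uma ∩ Hamid ∩ Jamal ∩ Keanu ∩ Sofia: 07:15-12:00, 12:30-12:45.
Uma ∩ Hamid ∩ Jamal ∩ Keanu ∩ Sofia ∩ Zane: 07:15-12:00, 12:30-12:45.
Summing the common windows: 285 + 15 = 300 minutes.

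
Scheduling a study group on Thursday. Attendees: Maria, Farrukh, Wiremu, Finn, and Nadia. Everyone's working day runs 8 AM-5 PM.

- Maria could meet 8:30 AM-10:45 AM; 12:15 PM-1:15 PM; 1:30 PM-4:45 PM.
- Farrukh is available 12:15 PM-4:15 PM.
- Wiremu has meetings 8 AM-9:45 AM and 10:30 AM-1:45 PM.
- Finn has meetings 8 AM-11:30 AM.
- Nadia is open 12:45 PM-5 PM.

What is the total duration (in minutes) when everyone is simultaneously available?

150

Maria free: 08:30-10:45, 12:15-13:15, 13:30-16:45.
Farrukh free: 12:15-16:15.
Wiremu free: 09:45-10:30, 13:45-17:00 (invert busy blocks within the working day).
Finn free: 11:30-17:00 (invert busy blocks within the working day).
Nadia free: 12:45-17:00.
Maria ∩ Farrukh: 12:15-13:15, 13:30-16:15.
Maria ∩ Farrukh ∩ Wiremu: 13:45-16:15.
Maria ∩ Farrukh ∩ Wiremu ∩ Finn: 13:45-16:15.
Maria ∩ Farrukh ∩ Wiremu ∩ Finn ∩ Nadia: 13:45-16:15.
That's a single block of 150 minutes.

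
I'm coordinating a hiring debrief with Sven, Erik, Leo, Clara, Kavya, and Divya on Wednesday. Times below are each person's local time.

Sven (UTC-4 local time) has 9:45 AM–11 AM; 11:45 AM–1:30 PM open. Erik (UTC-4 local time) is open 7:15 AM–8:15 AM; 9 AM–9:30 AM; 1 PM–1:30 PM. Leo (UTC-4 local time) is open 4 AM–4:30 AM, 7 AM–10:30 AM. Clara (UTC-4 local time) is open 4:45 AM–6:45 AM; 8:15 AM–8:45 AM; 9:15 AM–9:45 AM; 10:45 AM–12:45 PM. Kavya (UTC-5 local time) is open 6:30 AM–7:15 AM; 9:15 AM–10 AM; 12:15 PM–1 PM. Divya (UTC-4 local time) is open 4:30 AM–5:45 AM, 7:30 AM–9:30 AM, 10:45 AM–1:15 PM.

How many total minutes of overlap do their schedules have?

0

Sven in UTC: 13:45-15:00, 15:45-17:30 (add 4h to convert from UTC-4).
Erik in UTC: 11:15-12:15, 13:00-13:30, 17:00-17:30 (add 4h to convert from UTC-4).
Leo in UTC: 08:00-08:30, 11:00-14:30 (add 4h to convert from UTC-4).
Clara in UTC: 08:45-10:45, 12:15-12:45, 13:15-13:45, 14:45-16:45 (add 4h to convert from UTC-4).
Kavya in UTC: 11:30-12:15, 14:15-15:00, 17:15-18:00 (add 5h to convert from UTC-5).
Divya in UTC: 08:30-09:45, 11:30-13:30, 14:45-17:15 (add 4h to convert from UTC-4).
Sven ∩ Erik: 17:00-17:30.
Sven ∩ Erik ∩ Leo: ∅.
Sven ∩ Erik ∩ Leo ∩ Clara: ∅.
Sven ∩ Erik ∩ Leo ∩ Clara ∩ Kavya: ∅.
Sven ∩ Erik ∩ Leo ∩ Clara ∩ Kavya ∩ Divya: ∅.
There is no time when everyone is free.
There is no common window, so the total is 0 minutes.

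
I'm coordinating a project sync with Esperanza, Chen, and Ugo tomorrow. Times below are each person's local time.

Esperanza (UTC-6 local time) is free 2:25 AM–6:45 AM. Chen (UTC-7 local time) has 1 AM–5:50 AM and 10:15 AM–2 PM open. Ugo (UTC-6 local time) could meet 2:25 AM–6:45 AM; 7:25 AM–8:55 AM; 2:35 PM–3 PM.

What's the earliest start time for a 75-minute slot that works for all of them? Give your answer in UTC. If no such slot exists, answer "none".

Esperanza in UTC: 08:25-12:45 (add 6h to convert from UTC-6).
Chen in UTC: 08:00-12:50, 17:15-21:00 (add 7h to convert from UTC-7).
Ugo in UTC: 08:25-12:45, 13:25-14:55, 20:35-21:00 (add 6h to convert from UTC-6).
Esperanza ∩ Chen: 08:25-12:45.
Esperanza ∩ Chen ∩ Ugo: 08:25-12:45.
The first common window of at least 75 minutes is 08:25-12:45, so the earliest start is 08:25.

08:25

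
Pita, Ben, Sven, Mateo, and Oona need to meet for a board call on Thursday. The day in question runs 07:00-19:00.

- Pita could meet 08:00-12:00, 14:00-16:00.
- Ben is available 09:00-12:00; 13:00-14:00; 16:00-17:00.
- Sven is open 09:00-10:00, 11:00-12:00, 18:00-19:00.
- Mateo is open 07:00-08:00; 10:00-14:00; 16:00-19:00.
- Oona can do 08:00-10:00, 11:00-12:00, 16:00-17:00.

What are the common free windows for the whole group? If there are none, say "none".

11:00-12:00

Pita ∩ Ben: 09:00-12:00.
Pita ∩ Ben ∩ Sven: 09:00-10:00, 11:00-12:00.
Pita ∩ Ben ∩ Sven ∩ Mateo: 11:00-12:00.
Pita ∩ Ben ∩ Sven ∩ Mateo ∩ Oona: 11:00-12:00.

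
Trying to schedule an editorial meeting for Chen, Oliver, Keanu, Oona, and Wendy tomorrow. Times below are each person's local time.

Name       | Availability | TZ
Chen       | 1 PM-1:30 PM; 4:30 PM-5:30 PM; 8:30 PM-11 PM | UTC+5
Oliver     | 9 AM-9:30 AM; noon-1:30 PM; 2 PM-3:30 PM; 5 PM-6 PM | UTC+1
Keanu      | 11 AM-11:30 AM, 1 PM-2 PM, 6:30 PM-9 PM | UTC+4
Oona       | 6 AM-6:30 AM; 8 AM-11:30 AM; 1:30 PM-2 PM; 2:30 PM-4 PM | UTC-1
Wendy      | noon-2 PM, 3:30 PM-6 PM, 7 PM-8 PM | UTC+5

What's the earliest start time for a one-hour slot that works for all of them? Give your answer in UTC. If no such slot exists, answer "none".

none

Chen in UTC: 08:00-08:30, 11:30-12:30, 15:30-18:00 (subtract 5h to convert from UTC+5).
Oliver in UTC: 08:00-08:30, 11:00-12:30, 13:00-14:30, 16:00-17:00 (subtract 1h to convert from UTC+1).
Keanu in UTC: 07:00-07:30, 09:00-10:00, 14:30-17:00 (subtract 4h to convert from UTC+4).
Oona in UTC: 07:00-07:30, 09:00-12:30, 14:30-15:00, 15:30-17:00 (add 1h to convert from UTC-1).
Wendy in UTC: 07:00-09:00, 10:30-13:00, 14:00-15:00 (subtract 5h to convert from UTC+5).
Chen ∩ Oliver: 08:00-08:30, 11:30-12:30, 16:00-17:00.
Chen ∩ Oliver ∩ Keanu: 16:00-17:00.
Chen ∩ Oliver ∩ Keanu ∩ Oona: 16:00-17:00.
Chen ∩ Oliver ∩ Keanu ∩ Oona ∩ Wendy: ∅.
There is no time when everyone is free.
No common window is at least 60 minutes long.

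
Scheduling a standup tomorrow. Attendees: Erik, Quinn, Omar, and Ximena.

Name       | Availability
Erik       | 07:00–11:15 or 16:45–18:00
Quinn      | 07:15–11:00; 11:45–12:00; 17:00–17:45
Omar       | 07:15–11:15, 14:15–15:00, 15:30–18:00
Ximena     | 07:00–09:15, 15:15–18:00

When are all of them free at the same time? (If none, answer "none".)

Erik ∩ Quinn: 07:15-11:00, 17:00-17:45.
Erik ∩ Quinn ∩ Omar: 07:15-11:00, 17:00-17:45.
Erik ∩ Quinn ∩ Omar ∩ Ximena: 07:15-09:15, 17:00-17:45.

07:15-09:15, 17:00-17:45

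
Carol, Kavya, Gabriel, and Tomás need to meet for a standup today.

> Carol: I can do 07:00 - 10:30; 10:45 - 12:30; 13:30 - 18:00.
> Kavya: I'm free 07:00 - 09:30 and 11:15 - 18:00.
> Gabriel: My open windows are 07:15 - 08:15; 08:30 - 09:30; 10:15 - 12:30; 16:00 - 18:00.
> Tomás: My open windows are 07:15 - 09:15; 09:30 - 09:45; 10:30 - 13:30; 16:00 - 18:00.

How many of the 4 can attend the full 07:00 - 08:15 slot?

Carol and Kavya can make the full 07:00-08:15 slot — that's 2.

2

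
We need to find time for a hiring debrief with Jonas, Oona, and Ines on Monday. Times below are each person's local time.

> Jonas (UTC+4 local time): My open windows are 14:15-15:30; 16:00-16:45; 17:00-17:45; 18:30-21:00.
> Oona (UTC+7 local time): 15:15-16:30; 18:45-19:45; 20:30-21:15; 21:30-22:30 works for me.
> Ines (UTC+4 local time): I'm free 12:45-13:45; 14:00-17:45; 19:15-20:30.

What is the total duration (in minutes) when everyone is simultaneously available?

75

Jonas in UTC: 10:15-11:30, 12:00-12:45, 13:00-13:45, 14:30-17:00 (subtract 4h to convert from UTC+4).
Oona in UTC: 08:15-09:30, 11:45-12:45, 13:30-14:15, 14:30-15:30 (subtract 7h to convert from UTC+7).
Ines in UTC: 08:45-09:45, 10:00-13:45, 15:15-16:30 (subtract 4h to convert from UTC+4).
Jonas ∩ Oona: 12:00-12:45, 13:30-13:45, 14:30-15:30.
Jonas ∩ Oona ∩ Ines: 12:00-12:45, 13:30-13:45, 15:15-15:30.
So the common availability across everyone is 12:00-12:45, 13:30-13:45, 15:15-15:30.
Summing the common windows: 45 + 15 + 15 = 75 minutes.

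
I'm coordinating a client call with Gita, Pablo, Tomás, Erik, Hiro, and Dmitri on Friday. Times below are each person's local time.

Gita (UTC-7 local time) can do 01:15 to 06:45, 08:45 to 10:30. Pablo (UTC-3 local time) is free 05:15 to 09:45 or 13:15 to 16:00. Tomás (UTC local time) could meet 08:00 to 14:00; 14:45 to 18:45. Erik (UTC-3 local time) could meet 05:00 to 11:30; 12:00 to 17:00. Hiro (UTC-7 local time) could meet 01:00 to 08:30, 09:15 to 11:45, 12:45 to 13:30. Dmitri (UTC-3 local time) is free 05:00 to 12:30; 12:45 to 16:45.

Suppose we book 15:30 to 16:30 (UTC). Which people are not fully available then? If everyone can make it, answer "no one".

Gita in UTC: 08:15-13:45, 15:45-17:30 (add 7h to convert from UTC-7).
Pablo in UTC: 08:15-12:45, 16:15-19:00 (add 3h to convert from UTC-3).
Tomás in UTC: 08:00-14:00, 14:45-18:45.
Erik in UTC: 08:00-14:30, 15:00-20:00 (add 3h to convert from UTC-3).
Hiro in UTC: 08:00-15:30, 16:15-18:45, 19:45-20:30 (add 7h to convert from UTC-7).
Dmitri in UTC: 08:00-15:30, 15:45-19:45 (add 3h to convert from UTC-3).
Gita: not fully free for 15:30-16:30. Pablo: not fully free for 15:30-16:30. Tomás: free for 15:30-16:30. Erik: free for 15:30-16:30. Hiro: not fully free for 15:30-16:30. Dmitri: not fully free for 15:30-16:30.

Dmitri, Gita, Hiro, Pablo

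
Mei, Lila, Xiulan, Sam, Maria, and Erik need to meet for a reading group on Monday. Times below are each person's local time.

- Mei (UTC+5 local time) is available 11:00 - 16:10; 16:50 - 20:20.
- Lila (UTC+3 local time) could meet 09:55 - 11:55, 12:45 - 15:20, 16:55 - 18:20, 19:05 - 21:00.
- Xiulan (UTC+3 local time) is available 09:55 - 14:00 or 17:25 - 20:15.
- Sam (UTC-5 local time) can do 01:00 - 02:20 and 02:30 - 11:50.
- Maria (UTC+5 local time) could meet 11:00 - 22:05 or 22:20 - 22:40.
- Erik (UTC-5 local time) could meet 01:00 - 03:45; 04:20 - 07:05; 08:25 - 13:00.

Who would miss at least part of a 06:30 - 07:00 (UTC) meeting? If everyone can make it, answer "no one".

Lila, Xiulan

Mei in UTC: 06:00-11:10, 11:50-15:20 (subtract 5h to convert from UTC+5).
Lila in UTC: 06:55-08:55, 09:45-12:20, 13:55-15:20, 16:05-18:00 (subtract 3h to convert from UTC+3).
Xiulan in UTC: 06:55-11:00, 14:25-17:15 (subtract 3h to convert from UTC+3).
Sam in UTC: 06:00-07:20, 07:30-16:50 (add 5h to convert from UTC-5).
Maria in UTC: 06:00-17:05, 17:20-17:40 (subtract 5h to convert from UTC+5).
Erik in UTC: 06:00-08:45, 09:20-12:05, 13:25-18:00 (add 5h to convert from UTC-5).
Mei: free for 06:30-07:00. Lila: not fully free for 06:30-07:00. Xiulan: not fully free for 06:30-07:00. Sam: free for 06:30-07:00. Maria: free for 06:30-07:00. Erik: free for 06:30-07:00.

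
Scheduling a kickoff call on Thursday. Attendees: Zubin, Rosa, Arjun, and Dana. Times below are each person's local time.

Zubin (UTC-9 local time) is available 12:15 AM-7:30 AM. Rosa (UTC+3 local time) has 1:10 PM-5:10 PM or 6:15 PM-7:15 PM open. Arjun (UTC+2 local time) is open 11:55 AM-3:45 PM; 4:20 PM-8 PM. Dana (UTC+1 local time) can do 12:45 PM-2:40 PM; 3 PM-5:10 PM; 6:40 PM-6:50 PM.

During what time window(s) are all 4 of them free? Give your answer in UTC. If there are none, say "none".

Zubin in UTC: 09:15-16:30 (add 9h to convert from UTC-9).
Rosa in UTC: 10:10-14:10, 15:15-16:15 (subtract 3h to convert from UTC+3).
Arjun in UTC: 09:55-13:45, 14:20-18:00 (subtract 2h to convert from UTC+2).
Dana in UTC: 11:45-13:40, 14:00-16:10, 17:40-17:50 (subtract 1h to convert from UTC+1).
Zubin ∩ Rosa: 10:10-14:10, 15:15-16:15.
Zubin ∩ Rosa ∩ Arjun: 10:10-13:45, 15:15-16:15.
Zubin ∩ Rosa ∩ Arjun ∩ Dana: 11:45-13:40, 15:15-16:10.

11:45-13:40, 15:15-16:10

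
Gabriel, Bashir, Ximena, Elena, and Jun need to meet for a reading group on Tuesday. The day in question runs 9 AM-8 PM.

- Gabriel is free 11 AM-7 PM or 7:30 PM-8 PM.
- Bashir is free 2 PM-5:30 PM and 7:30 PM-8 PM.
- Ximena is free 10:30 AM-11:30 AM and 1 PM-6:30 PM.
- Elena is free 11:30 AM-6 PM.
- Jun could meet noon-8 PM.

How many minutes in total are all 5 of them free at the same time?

210

Gabriel ∩ Bashir: 14:00-17:30, 19:30-20:00.
Gabriel ∩ Bashir ∩ Ximena: 14:00-17:30.
Gabriel ∩ Bashir ∩ Ximena ∩ Elena: 14:00-17:30.
Gabriel ∩ Bashir ∩ Ximena ∩ Elena ∩ Jun: 14:00-17:30.
So the common availability across everyone is 14:00-17:30.
That's a single block of 210 minutes.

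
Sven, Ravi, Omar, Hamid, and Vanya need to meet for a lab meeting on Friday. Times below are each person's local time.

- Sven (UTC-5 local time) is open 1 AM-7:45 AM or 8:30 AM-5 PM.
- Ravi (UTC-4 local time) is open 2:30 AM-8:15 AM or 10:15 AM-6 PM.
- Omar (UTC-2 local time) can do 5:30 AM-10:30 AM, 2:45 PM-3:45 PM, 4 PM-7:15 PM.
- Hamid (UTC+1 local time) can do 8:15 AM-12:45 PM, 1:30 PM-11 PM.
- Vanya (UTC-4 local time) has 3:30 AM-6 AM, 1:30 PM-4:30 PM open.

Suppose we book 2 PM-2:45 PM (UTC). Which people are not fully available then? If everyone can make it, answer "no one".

Omar, Ravi, Vanya

Sven in UTC: 06:00-12:45, 13:30-22:00 (add 5h to convert from UTC-5).
Ravi in UTC: 06:30-12:15, 14:15-22:00 (add 4h to convert from UTC-4).
Omar in UTC: 07:30-12:30, 16:45-17:45, 18:00-21:15 (add 2h to convert from UTC-2).
Hamid in UTC: 07:15-11:45, 12:30-22:00 (subtract 1h to convert from UTC+1).
Vanya in UTC: 07:30-10:00, 17:30-20:30 (add 4h to convert from UTC-4).
Sven: free for 14:00-14:45. Ravi: not fully free for 14:00-14:45. Omar: not fully free for 14:00-14:45. Hamid: free for 14:00-14:45. Vanya: not fully free for 14:00-14:45.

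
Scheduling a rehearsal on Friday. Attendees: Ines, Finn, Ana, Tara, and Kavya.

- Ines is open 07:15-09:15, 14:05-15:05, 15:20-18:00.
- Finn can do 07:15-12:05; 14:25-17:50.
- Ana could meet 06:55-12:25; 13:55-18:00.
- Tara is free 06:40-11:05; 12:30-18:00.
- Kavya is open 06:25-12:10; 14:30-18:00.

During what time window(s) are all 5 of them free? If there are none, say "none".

07:15-09:15, 14:30-15:05, 15:20-17:50

Ines ∩ Finn: 07:15-09:15, 14:25-15:05, 15:20-17:50.
Ines ∩ Finn ∩ Ana: 07:15-09:15, 14:25-15:05, 15:20-17:50.
Ines ∩ Finn ∩ Ana ∩ Tara: 07:15-09:15, 14:25-15:05, 15:20-17:50.
Ines ∩ Finn ∩ Ana ∩ Tara ∩ Kavya: 07:15-09:15, 14:30-15:05, 15:20-17:50.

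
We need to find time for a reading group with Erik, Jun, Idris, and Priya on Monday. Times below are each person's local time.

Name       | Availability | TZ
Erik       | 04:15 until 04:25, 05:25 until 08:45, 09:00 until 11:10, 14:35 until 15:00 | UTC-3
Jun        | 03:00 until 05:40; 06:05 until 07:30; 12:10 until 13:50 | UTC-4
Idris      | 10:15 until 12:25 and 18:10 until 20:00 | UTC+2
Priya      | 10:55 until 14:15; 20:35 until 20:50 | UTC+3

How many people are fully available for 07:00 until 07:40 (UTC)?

Erik in UTC: 07:15-07:25, 08:25-11:45, 12:00-14:10, 17:35-18:00 (add 3h to convert from UTC-3).
Jun in UTC: 07:00-09:40, 10:05-11:30, 16:10-17:50 (add 4h to convert from UTC-4).
Idris in UTC: 08:15-10:25, 16:10-18:00 (subtract 2h to convert from UTC+2).
Priya in UTC: 07:55-11:15, 17:35-17:50 (subtract 3h to convert from UTC+3).
Jun can make the full 07:00-07:40 slot — that's 1.

1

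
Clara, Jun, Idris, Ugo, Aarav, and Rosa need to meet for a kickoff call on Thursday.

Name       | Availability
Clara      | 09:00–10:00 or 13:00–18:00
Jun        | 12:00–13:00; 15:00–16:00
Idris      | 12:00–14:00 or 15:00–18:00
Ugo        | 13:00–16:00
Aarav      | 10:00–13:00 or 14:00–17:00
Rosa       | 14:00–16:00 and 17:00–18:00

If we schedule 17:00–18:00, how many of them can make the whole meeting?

Clara, Idris, and Rosa can make the full 17:00-18:00 slot — that's 3.

3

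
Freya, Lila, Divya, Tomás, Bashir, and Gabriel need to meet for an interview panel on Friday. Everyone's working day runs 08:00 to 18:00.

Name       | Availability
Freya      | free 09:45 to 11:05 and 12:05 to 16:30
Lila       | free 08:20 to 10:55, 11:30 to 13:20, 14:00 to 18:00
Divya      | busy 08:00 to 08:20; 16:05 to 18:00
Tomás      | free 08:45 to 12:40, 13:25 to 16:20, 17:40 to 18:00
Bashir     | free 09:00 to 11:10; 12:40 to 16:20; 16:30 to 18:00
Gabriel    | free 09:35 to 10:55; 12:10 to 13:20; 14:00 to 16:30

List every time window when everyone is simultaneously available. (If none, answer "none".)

09:45-10:55, 14:00-16:05

Freya free: 09:45-11:05, 12:05-16:30.
Lila free: 08:20-10:55, 11:30-13:20, 14:00-18:00.
Divya free: 08:20-16:05 (invert busy blocks within the working day).
Tomás free: 08:45-12:40, 13:25-16:20, 17:40-18:00.
Bashir free: 09:00-11:10, 12:40-16:20, 16:30-18:00.
Gabriel free: 09:35-10:55, 12:10-13:20, 14:00-16:30.
Freya ∩ Lila: 09:45-10:55, 12:05-13:20, 14:00-16:30.
Freya ∩ Lila ∩ Divya: 09:45-10:55, 12:05-13:20, 14:00-16:05.
Freya ∩ Lila ∩ Divya ∩ Tomás: 09:45-10:55, 12:05-12:40, 14:00-16:05.
Freya ∩ Lila ∩ Divya ∩ Tomás ∩ Bashir: 09:45-10:55, 14:00-16:05.
Freya ∩ Lila ∩ Divya ∩ Tomás ∩ Bashir ∩ Gabriel: 09:45-10:55, 14:00-16:05.
Those are the intersection windows.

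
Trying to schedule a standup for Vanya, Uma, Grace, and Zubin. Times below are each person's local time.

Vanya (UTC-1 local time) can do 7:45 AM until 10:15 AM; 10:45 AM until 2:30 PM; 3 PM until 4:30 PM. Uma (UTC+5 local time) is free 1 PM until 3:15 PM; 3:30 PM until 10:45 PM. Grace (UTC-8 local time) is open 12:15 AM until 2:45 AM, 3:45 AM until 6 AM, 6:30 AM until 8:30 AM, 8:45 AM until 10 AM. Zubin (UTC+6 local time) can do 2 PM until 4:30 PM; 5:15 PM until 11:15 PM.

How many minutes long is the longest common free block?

Vanya in UTC: 08:45-11:15, 11:45-15:30, 16:00-17:30 (add 1h to convert from UTC-1).
Uma in UTC: 08:00-10:15, 10:30-17:45 (subtract 5h to convert from UTC+5).
Grace in UTC: 08:15-10:45, 11:45-14:00, 14:30-16:30, 16:45-18:00 (add 8h to convert from UTC-8).
Zubin in UTC: 08:00-10:30, 11:15-17:15 (subtract 6h to convert from UTC+6).
Vanya ∩ Uma: 08:45-10:15, 10:30-11:15, 11:45-15:30, 16:00-17:30.
Vanya ∩ Uma ∩ Grace: 08:45-10:15, 10:30-10:45, 11:45-14:00, 14:30-15:30, 16:00-16:30, 16:45-17:30.
Vanya ∩ Uma ∩ Grace ∩ Zubin: 08:45-10:15, 11:45-14:00, 14:30-15:30, 16:00-16:30, 16:45-17:15.
So the common availability across everyone is 08:45-10:15, 11:45-14:00, 14:30-15:30, 16:00-16:30, 16:45-17:15.
The longest is 11:45-14:00 at 135 minutes.

135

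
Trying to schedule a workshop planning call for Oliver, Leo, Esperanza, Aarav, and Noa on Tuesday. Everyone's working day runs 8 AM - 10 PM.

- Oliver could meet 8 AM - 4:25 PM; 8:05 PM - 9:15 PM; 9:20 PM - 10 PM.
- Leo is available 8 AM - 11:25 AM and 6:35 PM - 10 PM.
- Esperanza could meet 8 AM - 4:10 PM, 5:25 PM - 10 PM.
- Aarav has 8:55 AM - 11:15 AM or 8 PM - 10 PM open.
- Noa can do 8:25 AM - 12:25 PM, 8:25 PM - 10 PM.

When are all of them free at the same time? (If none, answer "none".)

08:55-11:15, 20:25-21:15, 21:20-22:00

Oliver ∩ Leo: 08:00-11:25, 20:05-21:15, 21:20-22:00.
Oliver ∩ Leo ∩ Esperanza: 08:00-11:25, 20:05-21:15, 21:20-22:00.
Oliver ∩ Leo ∩ Esperanza ∩ Aarav: 08:55-11:15, 20:05-21:15, 21:20-22:00.
Oliver ∩ Leo ∩ Esperanza ∩ Aarav ∩ Noa: 08:55-11:15, 20:25-21:15, 21:20-22:00.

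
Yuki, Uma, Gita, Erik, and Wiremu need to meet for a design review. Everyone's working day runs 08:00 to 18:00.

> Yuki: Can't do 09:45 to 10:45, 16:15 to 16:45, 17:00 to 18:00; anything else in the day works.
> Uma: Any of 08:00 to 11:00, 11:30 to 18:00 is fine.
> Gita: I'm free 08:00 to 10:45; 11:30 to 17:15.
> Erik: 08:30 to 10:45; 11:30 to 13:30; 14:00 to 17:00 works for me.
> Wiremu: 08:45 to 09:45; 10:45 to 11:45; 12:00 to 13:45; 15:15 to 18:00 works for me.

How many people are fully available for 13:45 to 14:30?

Yuki free: 08:00-09:45, 10:45-16:15, 16:45-17:00 (invert busy blocks within the working day).
Uma free: 08:00-11:00, 11:30-18:00.
Gita free: 08:00-10:45, 11:30-17:15.
Erik free: 08:30-10:45, 11:30-13:30, 14:00-17:00.
Wiremu free: 08:45-09:45, 10:45-11:45, 12:00-13:45, 15:15-18:00.
Yuki, Uma, and Gita can make the full 13:45-14:30 slot — that's 3.

3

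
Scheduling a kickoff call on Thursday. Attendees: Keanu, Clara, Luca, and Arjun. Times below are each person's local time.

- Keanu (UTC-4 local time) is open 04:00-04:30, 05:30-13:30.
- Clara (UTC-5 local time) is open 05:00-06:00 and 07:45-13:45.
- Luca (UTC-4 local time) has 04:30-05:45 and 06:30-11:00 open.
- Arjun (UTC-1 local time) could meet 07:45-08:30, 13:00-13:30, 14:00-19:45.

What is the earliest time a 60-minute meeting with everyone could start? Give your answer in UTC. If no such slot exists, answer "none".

Keanu in UTC: 08:00-08:30, 09:30-17:30 (add 4h to convert from UTC-4).
Clara in UTC: 10:00-11:00, 12:45-18:45 (add 5h to convert from UTC-5).
Luca in UTC: 08:30-09:45, 10:30-15:00 (add 4h to convert from UTC-4).
Arjun in UTC: 08:45-09:30, 14:00-14:30, 15:00-20:45 (add 1h to convert from UTC-1).
Keanu ∩ Clara: 10:00-11:00, 12:45-17:30.
Keanu ∩ Clara ∩ Luca: 10:30-11:00, 12:45-15:00.
Keanu ∩ Clara ∩ Luca ∩ Arjun: 14:00-14:30.
No common window is at least 60 minutes long.

none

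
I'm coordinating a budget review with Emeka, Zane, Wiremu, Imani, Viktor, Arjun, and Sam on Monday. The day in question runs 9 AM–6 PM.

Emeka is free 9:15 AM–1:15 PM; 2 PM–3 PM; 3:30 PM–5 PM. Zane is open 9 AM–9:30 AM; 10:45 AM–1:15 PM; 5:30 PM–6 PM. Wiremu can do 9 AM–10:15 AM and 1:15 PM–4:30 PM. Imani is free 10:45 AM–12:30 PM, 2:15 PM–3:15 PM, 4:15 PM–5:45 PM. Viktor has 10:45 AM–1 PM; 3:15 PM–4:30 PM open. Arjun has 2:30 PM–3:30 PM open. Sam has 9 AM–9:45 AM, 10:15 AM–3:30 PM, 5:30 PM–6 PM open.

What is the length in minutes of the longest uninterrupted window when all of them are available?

0

Emeka ∩ Zane: 09:15-09:30, 10:45-13:15.
Emeka ∩ Zane ∩ Wiremu: 09:15-09:30.
Emeka ∩ Zane ∩ Wiremu ∩ Imani: ∅.
Emeka ∩ Zane ∩ Wiremu ∩ Imani ∩ Viktor: ∅.
Emeka ∩ Zane ∩ Wiremu ∩ Imani ∩ Viktor ∩ Arjun: ∅.
Emeka ∩ Zane ∩ Wiremu ∩ Imani ∩ Viktor ∩ Arjun ∩ Sam: ∅.
There is no time when everyone is free.
No common window exists, so the longest block is 0 minutes.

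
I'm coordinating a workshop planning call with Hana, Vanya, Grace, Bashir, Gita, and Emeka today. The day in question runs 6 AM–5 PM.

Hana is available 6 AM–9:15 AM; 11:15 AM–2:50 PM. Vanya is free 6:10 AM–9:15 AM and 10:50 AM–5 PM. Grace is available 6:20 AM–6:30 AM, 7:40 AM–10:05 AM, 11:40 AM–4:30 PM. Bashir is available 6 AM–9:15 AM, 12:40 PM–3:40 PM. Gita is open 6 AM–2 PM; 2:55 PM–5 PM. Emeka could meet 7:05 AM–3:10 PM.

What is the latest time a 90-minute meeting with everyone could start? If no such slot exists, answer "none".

07:45

Hana ∩ Vanya: 06:10-09:15, 11:15-14:50.
Hana ∩ Vanya ∩ Grace: 06:20-06:30, 07:40-09:15, 11:40-14:50.
Hana ∩ Vanya ∩ Grace ∩ Bashir: 06:20-06:30, 07:40-09:15, 12:40-14:50.
Hana ∩ Vanya ∩ Grace ∩ Bashir ∩ Gita: 06:20-06:30, 07:40-09:15, 12:40-14:00.
Hana ∩ Vanya ∩ Grace ∩ Bashir ∩ Gita ∩ Emeka: 07:40-09:15, 12:40-14:00.
The last common window of at least 90 minutes is 07:40-09:15; a 90-minute meeting can start as late as 07:45 and still end by 09:15.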